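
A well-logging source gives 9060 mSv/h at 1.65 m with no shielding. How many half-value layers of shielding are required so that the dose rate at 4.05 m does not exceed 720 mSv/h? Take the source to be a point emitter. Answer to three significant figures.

At 4.05 m, distance alone gives (1.65/4.05)² = 0.1660, so 9060 × 0.1660 = 1504 mSv/h.
Further attenuation needed: 1504/720 = 2.089.
n = log₂(2.089) = 1.063 half-value layers.

1.06 half-value layers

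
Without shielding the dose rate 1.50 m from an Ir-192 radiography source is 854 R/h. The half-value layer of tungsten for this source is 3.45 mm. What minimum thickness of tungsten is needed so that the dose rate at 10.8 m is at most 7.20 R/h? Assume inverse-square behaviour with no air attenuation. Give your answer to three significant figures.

At 10.8 m, distance alone gives (1.50/10.8)² = 0.01929, so 854 × 0.01929 = 16.47 R/h.
Further attenuation needed: 16.47/7.20 = 2.287.
n = log₂(2.287) = 1.193 half-value layers.
Thickness = 1.193 × 3.45 mm = 4.116 mm.

4.12 mm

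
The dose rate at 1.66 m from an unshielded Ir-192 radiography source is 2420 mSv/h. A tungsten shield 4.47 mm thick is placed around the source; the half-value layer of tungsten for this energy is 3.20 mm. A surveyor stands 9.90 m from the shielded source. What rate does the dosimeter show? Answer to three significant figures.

Distance alone: (1.66/9.90)² = 0.02812, so 2420 × 0.02812 = 68.05 mSv/h.
Shield: 4.47/3.20 = 1.397 half-value layers → attenuation 2^(−1.397) = 0.3797.
Combined: 68.05 × 0.3797 = 25.84 mSv/h.

25.8 mSv/h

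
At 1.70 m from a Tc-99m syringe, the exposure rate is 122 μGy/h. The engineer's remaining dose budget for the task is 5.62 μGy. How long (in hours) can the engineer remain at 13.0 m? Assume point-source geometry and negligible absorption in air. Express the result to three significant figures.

By the inverse-square law, rate at 13.0 m:
122 × (1.70/13.0)² = 122 × 0.01710 = 2.086 μGy/h.
Stay time = 5.62 μGy ÷ 2.086 μGy/h = 2.694 h.

2.69 h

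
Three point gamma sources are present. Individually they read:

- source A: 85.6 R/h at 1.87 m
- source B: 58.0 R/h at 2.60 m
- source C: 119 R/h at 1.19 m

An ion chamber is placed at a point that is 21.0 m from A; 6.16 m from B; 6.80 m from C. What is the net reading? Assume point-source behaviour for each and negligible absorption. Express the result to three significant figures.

14.7 R/h

Each source contributes Iᵢ·(dᵢ/rᵢ)²; contributions add.
A: 85.6 × (1.87/21.0)² = 0.6788 R/h
B: 58.0 × (2.60/6.16)² = 10.33 R/h
C: 119 × (1.19/6.80)² = 3.644 R/h
Total = 0.6788 + 10.33 + 3.644 = 14.65 R/h.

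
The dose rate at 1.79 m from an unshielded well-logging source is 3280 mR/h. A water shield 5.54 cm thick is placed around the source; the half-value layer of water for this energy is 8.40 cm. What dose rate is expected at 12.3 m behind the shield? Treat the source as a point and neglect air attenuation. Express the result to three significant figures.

44.0 mR/h

Distance alone: 3280 × (1.79/12.3)² = 3280 × 0.02118 = 69.47 mR/h.
Shield: 5.54/8.40 = 0.6595 half-value layers → attenuation 2^(−0.6595) = 0.6331.
Combined: 69.47 × 0.6331 = 43.98 mR/h.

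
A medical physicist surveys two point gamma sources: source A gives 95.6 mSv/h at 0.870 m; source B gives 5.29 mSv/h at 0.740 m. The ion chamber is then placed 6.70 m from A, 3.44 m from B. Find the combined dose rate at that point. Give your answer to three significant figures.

1.86 mSv/h

By superposition, sum each source's inverse-square contribution:
A: 95.6 × (0.870/6.70)² = 1.612 mSv/h
B: 5.29 × (0.740/3.44)² = 0.2448 mSv/h
Total = 1.612 + 0.2448 = 1.857 mSv/h.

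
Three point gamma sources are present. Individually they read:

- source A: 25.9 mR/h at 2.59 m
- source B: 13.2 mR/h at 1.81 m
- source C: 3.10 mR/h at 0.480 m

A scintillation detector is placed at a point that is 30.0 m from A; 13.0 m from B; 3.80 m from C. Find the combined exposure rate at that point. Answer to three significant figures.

By superposition, sum each source's inverse-square contribution:
A: 25.9 × (2.59/30.0)² = 0.1930 mR/h
B: 13.2 × (1.81/13.0)² = 0.2559 mR/h
C: 3.10 × (0.480/3.80)² = 0.04946 mR/h
Total = 0.1930 + 0.2559 + 0.04946 = 0.4984 mR/h.

0.498 mR/h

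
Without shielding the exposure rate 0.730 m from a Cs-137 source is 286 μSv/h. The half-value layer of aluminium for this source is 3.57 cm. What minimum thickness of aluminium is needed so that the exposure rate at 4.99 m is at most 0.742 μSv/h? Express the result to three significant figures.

At 4.99 m, distance alone gives 286 × (0.730/4.99)² = 286 × 0.02140 = 6.120 μSv/h.
Further attenuation needed: 6.120/0.742 = 8.248.
n = log₂(8.248) = 3.044 half-value layers.
Thickness = 3.044 × 3.57 cm = 10.87 cm.

10.9 cm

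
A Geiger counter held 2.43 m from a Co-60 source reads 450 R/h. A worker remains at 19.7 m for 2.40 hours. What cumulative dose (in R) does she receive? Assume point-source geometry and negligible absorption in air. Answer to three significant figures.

Applying the 1/r² law, rate at 19.7 m:
(2.43/19.7)² = 0.01522, so 450 × 0.01522 = 6.849 R/h.
Dose = rate × time = 6.849 R/h × 2.400 h = 16.44 R.

16.4 R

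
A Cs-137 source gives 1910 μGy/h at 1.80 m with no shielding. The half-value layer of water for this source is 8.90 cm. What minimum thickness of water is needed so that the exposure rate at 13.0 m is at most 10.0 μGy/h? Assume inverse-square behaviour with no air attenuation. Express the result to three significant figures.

16.7 cm

At 13.0 m, distance alone gives 1910 × (1.80/13.0)² = 1910 × 0.01917 = 36.61 μGy/h.
Further attenuation needed: 36.61/10.0 = 3.661.
n = log₂(3.661) = 1.872 half-value layers.
Thickness = 1.872 × 8.90 cm = 16.66 cm.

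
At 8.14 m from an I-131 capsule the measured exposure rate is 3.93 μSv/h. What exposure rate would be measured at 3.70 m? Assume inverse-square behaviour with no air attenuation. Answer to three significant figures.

19.0 μSv/h

Using I₁d₁² = I₂d₂², scaling from 8.14 m to 3.70 m:
3.93 × (8.14/3.70)² = 3.93 × 4.840 = 19.02 μSv/h.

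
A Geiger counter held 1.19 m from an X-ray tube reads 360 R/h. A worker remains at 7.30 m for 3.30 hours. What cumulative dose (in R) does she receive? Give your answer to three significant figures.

Applying the 1/r² law, rate at 7.30 m:
(1.19/7.30)² = 0.02657, so 360 × 0.02657 = 9.565 R/h.
Dose = rate × time = 9.565 R/h × 3.300 h = 31.56 R.

31.6 R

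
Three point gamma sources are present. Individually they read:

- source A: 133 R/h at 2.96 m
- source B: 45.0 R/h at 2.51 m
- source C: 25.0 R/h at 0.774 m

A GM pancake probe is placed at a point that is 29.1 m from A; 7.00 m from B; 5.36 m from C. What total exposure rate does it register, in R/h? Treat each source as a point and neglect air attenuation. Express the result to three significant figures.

7.68 R/h

Each source contributes Iᵢ·(dᵢ/rᵢ)²; contributions add.
A: 133 × (2.96/29.1)² = 1.376 R/h
B: 45.0 × (2.51/7.00)² = 5.786 R/h
C: 25.0 × (0.774/5.36)² = 0.5213 R/h
Total = 1.376 + 5.786 + 0.5213 = 7.683 R/h.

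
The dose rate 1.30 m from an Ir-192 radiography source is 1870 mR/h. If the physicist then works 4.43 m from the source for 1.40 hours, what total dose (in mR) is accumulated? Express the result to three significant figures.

Using I₁d₁² = I₂d₂², rate at 4.43 m:
1870 × (1.30/4.43)² = 1870 × 0.08612 = 161.0 mR/h.
Dose = rate × time = 161.0 mR/h × 1.400 h = 225.4 mR.

225 mR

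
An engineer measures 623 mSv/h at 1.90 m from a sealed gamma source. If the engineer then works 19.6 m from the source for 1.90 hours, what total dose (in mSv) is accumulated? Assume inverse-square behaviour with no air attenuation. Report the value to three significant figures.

By the inverse-square law, rate at 19.6 m:
623 × (1.90/19.6)² = 623 × 0.009397 = 5.854 mSv/h.
Dose = rate × time = 5.854 mSv/h × 1.900 h = 11.12 mSv.

11.1 mSv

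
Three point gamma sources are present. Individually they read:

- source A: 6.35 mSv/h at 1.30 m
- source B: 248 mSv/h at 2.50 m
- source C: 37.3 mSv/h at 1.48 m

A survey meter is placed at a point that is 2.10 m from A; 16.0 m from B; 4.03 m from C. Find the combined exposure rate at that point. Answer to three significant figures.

13.5 mSv/h

Each source contributes Iᵢ·(dᵢ/rᵢ)²; contributions add.
A: 6.35 × (1.30/2.10)² = 2.433 mSv/h
B: 248 × (2.50/16.0)² = 6.055 mSv/h
C: 37.3 × (1.48/4.03)² = 5.031 mSv/h
Total = 2.433 + 6.055 + 5.031 = 13.52 mSv/h.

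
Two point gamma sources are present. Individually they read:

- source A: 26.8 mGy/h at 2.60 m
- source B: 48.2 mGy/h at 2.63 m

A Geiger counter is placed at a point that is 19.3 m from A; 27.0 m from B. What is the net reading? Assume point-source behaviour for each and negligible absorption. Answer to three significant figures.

Each source contributes Iᵢ·(dᵢ/rᵢ)²; contributions add.
A: 26.8 × (2.60/19.3)² = 0.4864 mGy/h
B: 48.2 × (2.63/27.0)² = 0.4573 mGy/h
Total = 0.4864 + 0.4573 = 0.9437 mGy/h.

0.944 mGy/h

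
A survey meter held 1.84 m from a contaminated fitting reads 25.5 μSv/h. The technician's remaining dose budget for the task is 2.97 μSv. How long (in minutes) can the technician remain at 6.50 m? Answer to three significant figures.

Since intensity falls as 1/r², rate at 6.50 m:
(1.84/6.50)² = 0.08013, so 25.5 × 0.08013 = 2.043 μSv/h.
Stay time = 2.97 μSv ÷ 2.043 μSv/h = 1.454 h = 87.24 min.

87.2 min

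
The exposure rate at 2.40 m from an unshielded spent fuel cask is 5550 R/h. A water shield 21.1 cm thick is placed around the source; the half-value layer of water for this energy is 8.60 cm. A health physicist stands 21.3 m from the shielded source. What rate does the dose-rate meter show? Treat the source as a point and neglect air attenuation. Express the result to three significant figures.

Distance alone: (2.40/21.3)² = 0.01270, so 5550 × 0.01270 = 70.48 R/h.
Shield: 21.1/8.60 = 2.453 half-value layers → attenuation 2^(−2.453) = 0.1826.
Combined: 70.48 × 0.1826 = 12.87 R/h.

12.9 R/h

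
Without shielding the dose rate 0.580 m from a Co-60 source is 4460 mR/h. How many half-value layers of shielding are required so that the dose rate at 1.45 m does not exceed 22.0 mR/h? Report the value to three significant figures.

At 1.45 m, distance alone gives 4460 × (0.580/1.45)² = 4460 × 0.1600 = 713.6 mR/h.
Further attenuation needed: 713.6/22.0 = 32.44.
n = log₂(32.44) = 5.020 half-value layers.

5.02 half-value layers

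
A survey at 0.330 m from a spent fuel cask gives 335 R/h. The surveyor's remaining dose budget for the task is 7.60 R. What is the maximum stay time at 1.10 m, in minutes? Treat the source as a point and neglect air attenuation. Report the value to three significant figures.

Applying the 1/r² law, rate at 1.10 m:
335 × (0.330/1.10)² = 335 × 0.09000 = 30.15 R/h.
Stay time = 7.60 R ÷ 30.15 R/h = 0.2521 h = 15.13 min.

15.1 min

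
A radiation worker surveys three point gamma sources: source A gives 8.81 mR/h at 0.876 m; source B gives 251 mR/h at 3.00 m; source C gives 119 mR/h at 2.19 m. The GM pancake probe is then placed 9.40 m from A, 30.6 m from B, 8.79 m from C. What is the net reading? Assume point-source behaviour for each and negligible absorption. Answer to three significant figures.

9.88 mR/h

Each source contributes Iᵢ·(dᵢ/rᵢ)²; contributions add.
A: 8.81 × (0.876/9.40)² = 0.07651 mR/h
B: 251 × (3.00/30.6)² = 2.413 mR/h
C: 119 × (2.19/8.79)² = 7.387 mR/h
Total = 0.07651 + 2.413 + 7.387 = 9.877 mR/h.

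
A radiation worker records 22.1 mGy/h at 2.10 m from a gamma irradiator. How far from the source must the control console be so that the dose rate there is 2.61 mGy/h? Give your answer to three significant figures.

6.11 m

Intensity scales as (d₁/d₂)², so d₂ = d₁·√(I₁/I₂).
I₁/I₂ = 22.1/2.61 = 8.467, so d₂ = 2.10 × √8.467 = 6.111 m.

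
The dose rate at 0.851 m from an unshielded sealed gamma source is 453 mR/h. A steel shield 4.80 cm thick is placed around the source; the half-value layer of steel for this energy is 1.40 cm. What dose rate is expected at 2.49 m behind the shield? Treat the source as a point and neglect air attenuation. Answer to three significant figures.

4.91 mR/h

Distance alone: (0.851/2.49)² = 0.1168, so 453 × 0.1168 = 52.91 mR/h.
Shield: 4.80/1.40 = 3.429 half-value layers → attenuation 2^(−3.429) = 0.09285.
Combined: 52.91 × 0.09285 = 4.913 mR/h.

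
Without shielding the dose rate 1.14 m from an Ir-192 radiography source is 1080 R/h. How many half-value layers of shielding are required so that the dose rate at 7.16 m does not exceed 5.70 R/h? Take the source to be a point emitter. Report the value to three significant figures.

At 7.16 m, distance alone gives 1080 × (1.14/7.16)² = 1080 × 0.02535 = 27.38 R/h.
Further attenuation needed: 27.38/5.70 = 4.804.
n = log₂(4.804) = 2.264 half-value layers.

2.26 half-value layers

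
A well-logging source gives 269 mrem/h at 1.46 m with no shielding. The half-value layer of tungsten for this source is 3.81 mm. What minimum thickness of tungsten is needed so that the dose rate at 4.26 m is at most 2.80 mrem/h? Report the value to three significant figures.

At 4.26 m, distance alone gives (1.46/4.26)² = 0.1175, so 269 × 0.1175 = 31.61 mrem/h.
Further attenuation needed: 31.61/2.80 = 11.29.
n = log₂(11.29) = 3.497 half-value layers.
Thickness = 3.497 × 3.81 mm = 13.32 mm.

13.3 mm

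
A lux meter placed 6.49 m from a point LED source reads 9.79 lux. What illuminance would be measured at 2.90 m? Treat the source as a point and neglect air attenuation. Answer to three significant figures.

Since intensity falls as 1/r², scaling from 6.49 m to 2.90 m:
(6.49/2.90)² = 5.008, so 9.79 × 5.008 = 49.03 lux.

49.0 lux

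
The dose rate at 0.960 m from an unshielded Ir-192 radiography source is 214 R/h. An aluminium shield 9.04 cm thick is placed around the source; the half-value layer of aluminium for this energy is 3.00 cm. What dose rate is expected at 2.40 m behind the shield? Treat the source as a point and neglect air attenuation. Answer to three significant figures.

Distance alone: (0.960/2.40)² = 0.1600, so 214 × 0.1600 = 34.24 R/h.
Shield: 9.04/3.00 = 3.013 half-value layers → attenuation 2^(−3.013) = 0.1239.
Combined: 34.24 × 0.1239 = 4.242 R/h.

4.24 R/h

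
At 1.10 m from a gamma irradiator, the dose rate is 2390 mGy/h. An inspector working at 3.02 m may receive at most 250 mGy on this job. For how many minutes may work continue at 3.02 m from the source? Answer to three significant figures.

Intensity scales as (d₁/d₂)², so rate at 3.02 m:
2390 × (1.10/3.02)² = 2390 × 0.1327 = 317.2 mGy/h.
Stay time = 250 mGy ÷ 317.2 mGy/h = 0.7881 h = 47.29 min.

47.3 min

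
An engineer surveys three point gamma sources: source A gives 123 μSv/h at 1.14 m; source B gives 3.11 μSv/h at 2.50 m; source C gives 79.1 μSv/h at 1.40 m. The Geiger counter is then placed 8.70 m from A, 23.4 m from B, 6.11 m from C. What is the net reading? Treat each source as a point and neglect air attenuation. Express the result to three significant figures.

6.30 μSv/h

By superposition, sum each source's inverse-square contribution:
A: 123 × (1.14/8.70)² = 2.112 μSv/h
B: 3.11 × (2.50/23.4)² = 0.03550 μSv/h
C: 79.1 × (1.40/6.11)² = 4.153 μSv/h
Total = 2.112 + 0.03550 + 4.153 = 6.300 μSv/h.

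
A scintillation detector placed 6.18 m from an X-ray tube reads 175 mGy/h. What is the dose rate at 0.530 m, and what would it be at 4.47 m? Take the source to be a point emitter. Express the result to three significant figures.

Intensity scales as (d₁/d₂)², so
At 0.530 m: 175 × (6.18/0.530)² = 175 × 136.0 = 23800 mGy/h
At 4.47 m: 23800 × (0.530/4.47)² = 23800 × 0.01406 = 334.6 mGy/h.

23800 mGy/h; 335 mGy/h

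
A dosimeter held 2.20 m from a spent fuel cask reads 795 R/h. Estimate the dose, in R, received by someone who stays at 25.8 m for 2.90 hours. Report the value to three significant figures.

16.8 R

By the inverse-square law, rate at 25.8 m:
795 × (2.20/25.8)² = 795 × 0.007271 = 5.780 R/h.
Dose = rate × time = 5.780 R/h × 2.900 h = 16.76 R.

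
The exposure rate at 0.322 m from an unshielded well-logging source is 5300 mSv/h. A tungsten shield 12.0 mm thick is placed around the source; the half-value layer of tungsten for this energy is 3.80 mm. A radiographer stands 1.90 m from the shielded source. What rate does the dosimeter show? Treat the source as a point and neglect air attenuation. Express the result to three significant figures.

Distance alone: (0.322/1.90)² = 0.02872, so 5300 × 0.02872 = 152.2 mSv/h.
Shield: 12.0/3.80 = 3.158 half-value layers → attenuation 2^(−3.158) = 0.1120.
Combined: 152.2 × 0.1120 = 17.05 mSv/h.

17.1 mSv/h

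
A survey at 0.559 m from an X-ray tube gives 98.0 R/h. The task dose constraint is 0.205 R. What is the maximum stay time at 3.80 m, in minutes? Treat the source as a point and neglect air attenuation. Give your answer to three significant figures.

Using I₁d₁² = I₂d₂², rate at 3.80 m:
98.0 × (0.559/3.80)² = 98.0 × 0.02164 = 2.121 R/h.
Stay time = 0.205 R ÷ 2.121 R/h = 0.09665 h = 5.799 min.

5.80 min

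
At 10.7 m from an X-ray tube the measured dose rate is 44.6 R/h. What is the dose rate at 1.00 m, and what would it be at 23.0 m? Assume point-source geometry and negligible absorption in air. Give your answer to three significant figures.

Using I₁d₁² = I₂d₂²,
At 1.00 m: 44.6 × (10.7/1.00)² = 44.6 × 114.5 = 5107 R/h
At 23.0 m: (1.00/23.0)² = 0.001890, so 5107 × 0.001890 = 9.652 R/h.

5110 R/h; 9.65 R/h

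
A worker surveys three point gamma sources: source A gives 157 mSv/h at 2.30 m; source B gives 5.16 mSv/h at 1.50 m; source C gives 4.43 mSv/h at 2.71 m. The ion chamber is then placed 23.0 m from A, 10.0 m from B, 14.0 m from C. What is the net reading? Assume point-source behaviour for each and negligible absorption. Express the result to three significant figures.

1.85 mSv/h

Each source contributes Iᵢ·(dᵢ/rᵢ)²; contributions add.
A: 157 × (2.30/23.0)² = 1.570 mSv/h
B: 5.16 × (1.50/10.0)² = 0.1161 mSv/h
C: 4.43 × (2.71/14.0)² = 0.1660 mSv/h
Total = 1.570 + 0.1161 + 0.1660 = 1.852 mSv/h.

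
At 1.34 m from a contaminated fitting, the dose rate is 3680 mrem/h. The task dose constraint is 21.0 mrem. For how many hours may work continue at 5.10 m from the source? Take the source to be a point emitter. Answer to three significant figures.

0.0827 h

Intensity scales as (d₁/d₂)², so rate at 5.10 m:
3680 × (1.34/5.10)² = 3680 × 0.06903 = 254.0 mrem/h.
Stay time = 21.0 mrem ÷ 254.0 mrem/h = 0.08268 h.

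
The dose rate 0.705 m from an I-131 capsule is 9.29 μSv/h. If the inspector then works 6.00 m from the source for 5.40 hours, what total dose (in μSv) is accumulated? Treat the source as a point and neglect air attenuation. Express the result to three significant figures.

0.693 μSv

Intensity scales as (d₁/d₂)², so rate at 6.00 m:
9.29 × (0.705/6.00)² = 9.29 × 0.01381 = 0.1283 μSv/h.
Dose = rate × time = 0.1283 μSv/h × 5.400 h = 0.6928 μSv.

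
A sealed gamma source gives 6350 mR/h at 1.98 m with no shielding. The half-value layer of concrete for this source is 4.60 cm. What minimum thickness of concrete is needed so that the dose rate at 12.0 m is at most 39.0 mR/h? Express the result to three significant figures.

9.88 cm

At 12.0 m, distance alone gives (1.98/12.0)² = 0.02723, so 6350 × 0.02723 = 172.9 mR/h.
Further attenuation needed: 172.9/39.0 = 4.433.
n = log₂(4.433) = 2.148 half-value layers.
Thickness = 2.148 × 4.60 cm = 9.881 cm.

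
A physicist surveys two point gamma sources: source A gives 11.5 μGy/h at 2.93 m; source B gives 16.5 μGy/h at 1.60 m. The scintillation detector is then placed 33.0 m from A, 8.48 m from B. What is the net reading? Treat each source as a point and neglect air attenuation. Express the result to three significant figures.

Each source contributes Iᵢ·(dᵢ/rᵢ)²; contributions add.
A: 11.5 × (2.93/33.0)² = 0.09066 μGy/h
B: 16.5 × (1.60/8.48)² = 0.5874 μGy/h
Total = 0.09066 + 0.5874 = 0.6781 μGy/h.

0.678 μGy/h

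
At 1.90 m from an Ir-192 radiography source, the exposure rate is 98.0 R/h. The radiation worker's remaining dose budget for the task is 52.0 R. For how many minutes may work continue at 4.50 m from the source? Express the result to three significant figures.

By the inverse-square law, rate at 4.50 m:
98.0 × (1.90/4.50)² = 98.0 × 0.1783 = 17.47 R/h.
Stay time = 52.0 R ÷ 17.47 R/h = 2.977 h = 178.6 min.

179 min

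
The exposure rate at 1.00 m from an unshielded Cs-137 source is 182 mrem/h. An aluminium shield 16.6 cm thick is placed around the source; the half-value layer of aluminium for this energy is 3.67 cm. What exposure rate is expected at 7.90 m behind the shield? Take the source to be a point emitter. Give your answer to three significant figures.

0.127 mrem/h

Distance alone: 182 × (1.00/7.90)² = 182 × 0.01602 = 2.916 mrem/h.
Shield: 16.6/3.67 = 4.523 half-value layers → attenuation 2^(−4.523) = 0.04350.
Combined: 2.916 × 0.04350 = 0.1268 mrem/h.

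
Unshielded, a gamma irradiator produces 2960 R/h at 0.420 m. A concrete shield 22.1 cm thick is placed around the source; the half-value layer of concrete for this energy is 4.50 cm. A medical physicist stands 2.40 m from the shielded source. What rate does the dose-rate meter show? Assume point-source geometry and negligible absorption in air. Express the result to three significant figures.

Distance alone: (0.420/2.40)² = 0.03062, so 2960 × 0.03062 = 90.64 R/h.
Shield: 22.1/4.50 = 4.911 half-value layers → attenuation 2^(−4.911) = 0.03324.
Combined: 90.64 × 0.03324 = 3.013 R/h.

3.01 R/h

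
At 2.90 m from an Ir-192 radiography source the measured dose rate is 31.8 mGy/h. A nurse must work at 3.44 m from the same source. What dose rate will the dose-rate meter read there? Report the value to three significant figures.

22.6 mGy/h

Applying the 1/r² law, scaling from 2.90 m to 3.44 m:
31.8 × (2.90/3.44)² = 31.8 × 0.7107 = 22.60 mGy/h.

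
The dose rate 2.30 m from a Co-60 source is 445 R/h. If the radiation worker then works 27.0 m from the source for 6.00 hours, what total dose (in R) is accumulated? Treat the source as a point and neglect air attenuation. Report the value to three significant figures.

Applying the 1/r² law, rate at 27.0 m:
(2.30/27.0)² = 0.007257, so 445 × 0.007257 = 3.229 R/h.
Dose = rate × time = 3.229 R/h × 6.000 h = 19.37 R.

19.4 R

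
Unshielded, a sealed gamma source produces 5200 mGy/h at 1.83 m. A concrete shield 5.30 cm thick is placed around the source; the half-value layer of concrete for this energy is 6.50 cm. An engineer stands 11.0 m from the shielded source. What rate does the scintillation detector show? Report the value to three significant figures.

Distance alone: 5200 × (1.83/11.0)² = 5200 × 0.02768 = 143.9 mGy/h.
Shield: 5.30/6.50 = 0.8154 half-value layers → attenuation 2^(−0.8154) = 0.5683.
Combined: 143.9 × 0.5683 = 81.78 mGy/h.

81.8 mGy/h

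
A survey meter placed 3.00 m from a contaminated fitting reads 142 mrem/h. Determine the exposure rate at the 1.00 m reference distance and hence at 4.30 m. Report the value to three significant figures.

1280 mrem/h; 69.1 mrem/h

By the inverse-square law,
At 1.00 m: (3.00/1.00)² = 9.000, so 142 × 9.000 = 1278 mrem/h
At 4.30 m: (1.00/4.30)² = 0.05408, so 1278 × 0.05408 = 69.11 mrem/h.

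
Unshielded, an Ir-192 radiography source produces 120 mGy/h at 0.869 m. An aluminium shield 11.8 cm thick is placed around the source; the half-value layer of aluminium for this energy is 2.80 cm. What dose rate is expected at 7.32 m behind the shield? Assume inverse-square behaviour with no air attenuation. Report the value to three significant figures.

Distance alone: (0.869/7.32)² = 0.01409, so 120 × 0.01409 = 1.691 mGy/h.
Shield: 11.8/2.80 = 4.214 half-value layers → attenuation 2^(−4.214) = 0.05388.
Combined: 1.691 × 0.05388 = 0.09111 mGy/h.

0.0911 mGy/h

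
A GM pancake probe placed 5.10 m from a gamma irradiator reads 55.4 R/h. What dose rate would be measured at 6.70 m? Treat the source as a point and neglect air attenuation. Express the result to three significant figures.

By the inverse-square law, scaling from 5.10 m to 6.70 m:
55.4 × (5.10/6.70)² = 55.4 × 0.5794 = 32.10 R/h.

32.1 R/h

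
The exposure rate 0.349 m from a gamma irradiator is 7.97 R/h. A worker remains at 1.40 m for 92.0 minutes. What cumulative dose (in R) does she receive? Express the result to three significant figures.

Intensity scales as (d₁/d₂)², so rate at 1.40 m:
(0.349/1.40)² = 0.06214, so 7.97 × 0.06214 = 0.4953 R/h.
Dose = rate × time = 0.4953 R/h × 1.533 h = 0.7593 R.

0.759 R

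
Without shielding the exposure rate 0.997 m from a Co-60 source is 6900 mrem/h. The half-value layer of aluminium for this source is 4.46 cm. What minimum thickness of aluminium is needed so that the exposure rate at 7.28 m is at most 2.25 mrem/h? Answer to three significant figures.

At 7.28 m, distance alone gives (0.997/7.28)² = 0.01876, so 6900 × 0.01876 = 129.4 mrem/h.
Further attenuation needed: 129.4/2.25 = 57.51.
n = log₂(57.51) = 5.846 half-value layers.
Thickness = 5.846 × 4.46 cm = 26.07 cm.

26.1 cm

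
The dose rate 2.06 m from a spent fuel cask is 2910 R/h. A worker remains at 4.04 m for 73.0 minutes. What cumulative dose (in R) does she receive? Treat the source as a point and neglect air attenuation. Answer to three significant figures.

Intensity scales as (d₁/d₂)², so rate at 4.04 m:
(2.06/4.04)² = 0.2600, so 2910 × 0.2600 = 756.6 R/h.
Dose = rate × time = 756.6 R/h × 1.217 h = 920.8 R.

921 R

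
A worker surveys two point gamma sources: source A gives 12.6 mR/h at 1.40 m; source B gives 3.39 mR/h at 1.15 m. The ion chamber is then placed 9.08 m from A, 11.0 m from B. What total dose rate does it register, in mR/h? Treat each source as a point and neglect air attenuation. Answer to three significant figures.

Each source contributes Iᵢ·(dᵢ/rᵢ)²; contributions add.
A: 12.6 × (1.40/9.08)² = 0.2995 mR/h
B: 3.39 × (1.15/11.0)² = 0.03705 mR/h
Total = 0.2995 + 0.03705 = 0.3366 mR/h.

0.337 mR/h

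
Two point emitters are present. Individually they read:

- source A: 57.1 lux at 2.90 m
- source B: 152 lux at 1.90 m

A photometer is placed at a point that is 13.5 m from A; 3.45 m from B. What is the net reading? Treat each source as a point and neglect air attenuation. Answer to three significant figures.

By superposition, sum each source's inverse-square contribution:
A: 57.1 × (2.90/13.5)² = 2.635 lux
B: 152 × (1.90/3.45)² = 46.10 lux
Total = 2.635 + 46.10 = 48.73 lux.

48.7 lux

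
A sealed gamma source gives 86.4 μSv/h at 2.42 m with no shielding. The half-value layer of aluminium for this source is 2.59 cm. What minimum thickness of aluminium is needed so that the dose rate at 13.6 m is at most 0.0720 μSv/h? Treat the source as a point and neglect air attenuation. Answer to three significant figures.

13.6 cm

At 13.6 m, distance alone gives 86.4 × (2.42/13.6)² = 86.4 × 0.03166 = 2.735 μSv/h.
Further attenuation needed: 2.735/0.0720 = 37.99.
n = log₂(37.99) = 5.248 half-value layers.
Thickness = 5.248 × 2.59 cm = 13.59 cm.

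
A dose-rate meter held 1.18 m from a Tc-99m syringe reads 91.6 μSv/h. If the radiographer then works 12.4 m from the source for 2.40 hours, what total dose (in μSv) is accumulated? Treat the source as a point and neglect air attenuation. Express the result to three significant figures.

Applying the 1/r² law, rate at 12.4 m:
(1.18/12.4)² = 0.009056, so 91.6 × 0.009056 = 0.8295 μSv/h.
Dose = rate × time = 0.8295 μSv/h × 2.400 h = 1.991 μSv.

1.99 μSv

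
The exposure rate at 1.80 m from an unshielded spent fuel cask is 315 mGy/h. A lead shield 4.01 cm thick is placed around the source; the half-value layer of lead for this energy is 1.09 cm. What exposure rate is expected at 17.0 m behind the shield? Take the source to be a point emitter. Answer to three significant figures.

0.276 mGy/h

Distance alone: 315 × (1.80/17.0)² = 315 × 0.01121 = 3.531 mGy/h.
Shield: 4.01/1.09 = 3.679 half-value layers → attenuation 2^(−3.679) = 0.07807.
Combined: 3.531 × 0.07807 = 0.2757 mGy/h.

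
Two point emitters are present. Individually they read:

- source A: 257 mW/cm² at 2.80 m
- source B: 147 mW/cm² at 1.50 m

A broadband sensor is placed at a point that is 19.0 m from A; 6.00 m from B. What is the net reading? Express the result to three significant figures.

14.8 mW/cm²

Each source contributes Iᵢ·(dᵢ/rᵢ)²; contributions add.
A: 257 × (2.80/19.0)² = 5.581 mW/cm²
B: 147 × (1.50/6.00)² = 9.188 mW/cm²
Total = 5.581 + 9.188 = 14.77 mW/cm².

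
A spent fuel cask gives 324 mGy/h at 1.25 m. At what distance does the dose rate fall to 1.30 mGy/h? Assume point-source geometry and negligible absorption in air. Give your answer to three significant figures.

Since intensity falls as 1/r², d₂ = d₁·√(I₁/I₂).
I₁/I₂ = 324/1.30 = 249.2, so d₂ = 1.25 × √249.2 = 19.73 m.

19.7 m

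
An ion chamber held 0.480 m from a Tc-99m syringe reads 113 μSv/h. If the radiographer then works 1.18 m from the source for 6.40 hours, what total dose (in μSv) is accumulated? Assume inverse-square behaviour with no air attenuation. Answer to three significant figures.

120 μSv

Applying the 1/r² law, rate at 1.18 m:
(0.480/1.18)² = 0.1655, so 113 × 0.1655 = 18.70 μSv/h.
Dose = rate × time = 18.70 μSv/h × 6.400 h = 119.7 μSv.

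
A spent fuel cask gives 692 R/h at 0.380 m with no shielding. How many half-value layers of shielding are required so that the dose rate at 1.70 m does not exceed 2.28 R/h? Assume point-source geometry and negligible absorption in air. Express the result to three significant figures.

3.92 half-value layers

At 1.70 m, distance alone gives (0.380/1.70)² = 0.04997, so 692 × 0.04997 = 34.58 R/h.
Further attenuation needed: 34.58/2.28 = 15.17.
n = log₂(15.17) = 3.923 half-value layers.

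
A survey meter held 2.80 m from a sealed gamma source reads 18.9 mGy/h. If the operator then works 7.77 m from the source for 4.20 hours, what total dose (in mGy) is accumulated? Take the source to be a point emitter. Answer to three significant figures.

Applying the 1/r² law, rate at 7.77 m:
(2.80/7.77)² = 0.1299, so 18.9 × 0.1299 = 2.455 mGy/h.
Dose = rate × time = 2.455 mGy/h × 4.200 h = 10.31 mGy.

10.3 mGy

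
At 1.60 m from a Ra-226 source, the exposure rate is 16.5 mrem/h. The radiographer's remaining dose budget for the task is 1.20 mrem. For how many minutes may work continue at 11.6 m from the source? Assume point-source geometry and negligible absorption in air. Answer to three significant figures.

Since intensity falls as 1/r², rate at 11.6 m:
16.5 × (1.60/11.6)² = 16.5 × 0.01902 = 0.3138 mrem/h.
Stay time = 1.20 mrem ÷ 0.3138 mrem/h = 3.824 h = 229.4 min.

229 min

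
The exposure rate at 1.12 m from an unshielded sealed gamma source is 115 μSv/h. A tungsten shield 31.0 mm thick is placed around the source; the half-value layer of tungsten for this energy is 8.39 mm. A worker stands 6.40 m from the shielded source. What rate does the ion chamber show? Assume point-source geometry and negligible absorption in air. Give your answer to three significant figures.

Distance alone: (1.12/6.40)² = 0.03063, so 115 × 0.03063 = 3.522 μSv/h.
Shield: 31.0/8.39 = 3.695 half-value layers → attenuation 2^(−3.695) = 0.07721.
Combined: 3.522 × 0.07721 = 0.2719 μSv/h.

0.272 μSv/h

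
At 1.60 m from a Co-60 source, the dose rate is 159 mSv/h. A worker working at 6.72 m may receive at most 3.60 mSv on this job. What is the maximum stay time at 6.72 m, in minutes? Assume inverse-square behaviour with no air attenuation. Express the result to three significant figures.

24.0 min

Using I₁d₁² = I₂d₂², rate at 6.72 m:
(1.60/6.72)² = 0.05669, so 159 × 0.05669 = 9.014 mSv/h.
Stay time = 3.60 mSv ÷ 9.014 mSv/h = 0.3994 h = 23.96 min.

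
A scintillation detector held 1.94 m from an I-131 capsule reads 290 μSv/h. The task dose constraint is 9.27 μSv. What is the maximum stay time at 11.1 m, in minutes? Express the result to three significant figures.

Since intensity falls as 1/r², rate at 11.1 m:
(1.94/11.1)² = 0.03055, so 290 × 0.03055 = 8.860 μSv/h.
Stay time = 9.27 μSv ÷ 8.860 μSv/h = 1.046 h = 62.76 min.

62.8 min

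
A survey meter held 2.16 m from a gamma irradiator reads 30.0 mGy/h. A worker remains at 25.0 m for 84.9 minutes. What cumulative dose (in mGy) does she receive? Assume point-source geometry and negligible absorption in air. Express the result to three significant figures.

By the inverse-square law, rate at 25.0 m:
(2.16/25.0)² = 0.007465, so 30.0 × 0.007465 = 0.2240 mGy/h.
Dose = rate × time = 0.2240 mGy/h × 1.415 h = 0.3170 mGy.

0.317 mGy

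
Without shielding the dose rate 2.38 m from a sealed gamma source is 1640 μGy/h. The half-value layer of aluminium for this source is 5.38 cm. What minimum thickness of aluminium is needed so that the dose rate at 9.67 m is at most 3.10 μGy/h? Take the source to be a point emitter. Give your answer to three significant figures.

26.9 cm

At 9.67 m, distance alone gives 1640 × (2.38/9.67)² = 1640 × 0.06058 = 99.35 μGy/h.
Further attenuation needed: 99.35/3.10 = 32.05.
n = log₂(32.05) = 5.002 half-value layers.
Thickness = 5.002 × 5.38 cm = 26.91 cm.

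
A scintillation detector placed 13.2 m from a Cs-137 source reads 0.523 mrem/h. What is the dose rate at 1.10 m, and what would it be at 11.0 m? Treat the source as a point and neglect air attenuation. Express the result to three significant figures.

Since intensity falls as 1/r²,
At 1.10 m: 0.523 × (13.2/1.10)² = 0.523 × 144.0 = 75.31 mrem/h
At 11.0 m: 75.31 × (1.10/11.0)² = 75.31 × 0.01000 = 0.7531 mrem/h.

75.3 mrem/h; 0.753 mrem/h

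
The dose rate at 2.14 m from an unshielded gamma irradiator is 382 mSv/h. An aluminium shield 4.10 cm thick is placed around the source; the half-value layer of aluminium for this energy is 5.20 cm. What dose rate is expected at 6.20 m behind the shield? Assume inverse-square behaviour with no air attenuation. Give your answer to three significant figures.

26.3 mSv/h

Distance alone: (2.14/6.20)² = 0.1191, so 382 × 0.1191 = 45.50 mSv/h.
Shield: 4.10/5.20 = 0.7885 half-value layers → attenuation 2^(−0.7885) = 0.5789.
Combined: 45.50 × 0.5789 = 26.34 mSv/h.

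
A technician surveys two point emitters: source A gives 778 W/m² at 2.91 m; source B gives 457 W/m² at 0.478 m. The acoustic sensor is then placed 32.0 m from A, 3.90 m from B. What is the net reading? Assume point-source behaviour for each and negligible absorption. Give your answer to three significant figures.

Each source contributes Iᵢ·(dᵢ/rᵢ)²; contributions add.
A: 778 × (2.91/32.0)² = 6.434 W/m²
B: 457 × (0.478/3.90)² = 6.865 W/m²
Total = 6.434 + 6.865 = 13.30 W/m².

13.3 W/m²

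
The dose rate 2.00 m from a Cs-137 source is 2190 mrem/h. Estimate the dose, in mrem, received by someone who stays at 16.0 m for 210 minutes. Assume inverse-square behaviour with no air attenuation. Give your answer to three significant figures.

Applying the 1/r² law, rate at 16.0 m:
2190 × (2.00/16.0)² = 2190 × 0.01562 = 34.21 mrem/h.
Dose = rate × time = 34.21 mrem/h × 3.500 h = 119.7 mrem.

120 mrem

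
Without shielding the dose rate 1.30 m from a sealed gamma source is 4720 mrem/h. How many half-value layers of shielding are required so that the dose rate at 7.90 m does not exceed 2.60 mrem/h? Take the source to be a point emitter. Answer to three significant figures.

5.62 half-value layers

At 7.90 m, distance alone gives (1.30/7.90)² = 0.02708, so 4720 × 0.02708 = 127.8 mrem/h.
Further attenuation needed: 127.8/2.60 = 49.15.
n = log₂(49.15) = 5.619 half-value layers.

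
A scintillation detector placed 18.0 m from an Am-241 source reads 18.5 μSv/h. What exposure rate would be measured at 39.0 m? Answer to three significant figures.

3.94 μSv/h

Intensity scales as (d₁/d₂)², so scaling from 18.0 m to 39.0 m:
18.5 × (18.0/39.0)² = 18.5 × 0.2130 = 3.941 μSv/h.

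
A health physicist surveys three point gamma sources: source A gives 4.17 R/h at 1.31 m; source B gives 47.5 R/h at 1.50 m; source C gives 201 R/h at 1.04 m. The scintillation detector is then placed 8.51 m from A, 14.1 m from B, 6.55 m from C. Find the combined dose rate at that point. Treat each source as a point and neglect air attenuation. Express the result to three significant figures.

By superposition, sum each source's inverse-square contribution:
A: 4.17 × (1.31/8.51)² = 0.09881 R/h
B: 47.5 × (1.50/14.1)² = 0.5376 R/h
C: 201 × (1.04/6.55)² = 5.067 R/h
Total = 0.09881 + 0.5376 + 5.067 = 5.703 R/h.

5.70 R/h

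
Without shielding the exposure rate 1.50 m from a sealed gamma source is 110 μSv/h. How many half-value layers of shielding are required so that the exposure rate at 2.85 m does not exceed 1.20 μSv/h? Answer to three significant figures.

At 2.85 m, distance alone gives (1.50/2.85)² = 0.2770, so 110 × 0.2770 = 30.47 μSv/h.
Further attenuation needed: 30.47/1.20 = 25.39.
n = log₂(25.39) = 4.666 half-value layers.

4.67 half-value layers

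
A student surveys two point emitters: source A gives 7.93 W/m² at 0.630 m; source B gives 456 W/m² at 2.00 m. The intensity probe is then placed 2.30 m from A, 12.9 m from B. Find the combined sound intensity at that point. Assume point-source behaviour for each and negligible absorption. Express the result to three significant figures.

11.6 W/m²

Each source contributes Iᵢ·(dᵢ/rᵢ)²; contributions add.
A: 7.93 × (0.630/2.30)² = 0.5950 W/m²
B: 456 × (2.00/12.9)² = 10.96 W/m²
Total = 0.5950 + 10.96 = 11.56 W/m².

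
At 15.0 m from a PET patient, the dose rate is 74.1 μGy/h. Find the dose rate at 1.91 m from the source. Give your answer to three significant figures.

4570 μGy/h

By the inverse-square law, the rate at 1.91 m is
(15.0/1.91)² = 61.68, so 74.1 × 61.68 = 4570 μGy/h.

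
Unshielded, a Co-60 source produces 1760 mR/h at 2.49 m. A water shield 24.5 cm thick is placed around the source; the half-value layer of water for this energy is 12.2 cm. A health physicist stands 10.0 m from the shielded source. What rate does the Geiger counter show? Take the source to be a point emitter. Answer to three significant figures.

27.1 mR/h

Distance alone: (2.49/10.0)² = 0.06200, so 1760 × 0.06200 = 109.1 mR/h.
Shield: 24.5/12.2 = 2.008 half-value layers → attenuation 2^(−2.008) = 0.2486.
Combined: 109.1 × 0.2486 = 27.12 mR/h.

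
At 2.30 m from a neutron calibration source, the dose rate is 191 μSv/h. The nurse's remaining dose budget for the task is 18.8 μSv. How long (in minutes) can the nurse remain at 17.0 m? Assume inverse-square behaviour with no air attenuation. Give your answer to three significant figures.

By the inverse-square law, rate at 17.0 m:
(2.30/17.0)² = 0.01830, so 191 × 0.01830 = 3.495 μSv/h.
Stay time = 18.8 μSv ÷ 3.495 μSv/h = 5.379 h = 322.7 min.

323 min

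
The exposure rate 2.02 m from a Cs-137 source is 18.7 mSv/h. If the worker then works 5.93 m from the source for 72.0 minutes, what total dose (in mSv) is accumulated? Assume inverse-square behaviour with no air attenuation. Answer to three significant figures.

2.60 mSv

By the inverse-square law, rate at 5.93 m:
(2.02/5.93)² = 0.1160, so 18.7 × 0.1160 = 2.169 mSv/h.
Dose = rate × time = 2.169 mSv/h × 1.200 h = 2.603 mSv.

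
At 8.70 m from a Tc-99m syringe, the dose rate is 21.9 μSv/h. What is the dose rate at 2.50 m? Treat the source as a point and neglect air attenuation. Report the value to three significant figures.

Intensity scales as (d₁/d₂)², so the rate at 2.50 m is
21.9 × (8.70/2.50)² = 21.9 × 12.11 = 265.2 μSv/h.

265 μSv/h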